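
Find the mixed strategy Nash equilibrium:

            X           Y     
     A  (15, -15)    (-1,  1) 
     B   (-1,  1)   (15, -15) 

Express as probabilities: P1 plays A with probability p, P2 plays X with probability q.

p = 0.5, q = 0.5

Work:
Find probabilities that make opponent indifferent:
P2 chooses q to make P1 indifferent between A and B
P1 chooses p to make P2 indifferent between X and Y
Mixed NE: P1 plays (A: 0.5, B: 0.5), P2 plays (X: 0.5, Y: 0.5)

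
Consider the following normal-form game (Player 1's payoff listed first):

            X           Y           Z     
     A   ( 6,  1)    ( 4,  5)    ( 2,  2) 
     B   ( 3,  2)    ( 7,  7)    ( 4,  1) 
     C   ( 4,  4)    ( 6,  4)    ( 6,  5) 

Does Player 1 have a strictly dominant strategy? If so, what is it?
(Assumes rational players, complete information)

No strictly dominant strategy exists for Player 1

Work:
A strategy strictly dominates another if it gives a strictly higher payoff against every opponent action. Compare each pair of P1's strategies column-by-column:
  A vs B: [6 vs 3, 4 vs 7, 2 vs 4] → A does not strictly dominate B (column Y: 4 ≤ 7)
  A vs C: [6 vs 4, 4 vs 6, 2 vs 6] → A does not strictly dominate C (column Y: 4 ≤ 6)
  B vs A: [3 vs 6, 7 vs 4, 4 vs 2] → B does not strictly dominate A (column X: 3 ≤ 6)
  B vs C: [3 vs 4, 7 vs 6, 4 vs 6] → B does not strictly dominate C (column X: 3 ≤ 4)
  C vs A: [4 vs 6, 6 vs 4, 6 vs 2] → C does not strictly dominate A (column X: 4 ≤ 6)
  C vs B: [4 vs 3, 6 vs 7, 6 vs 4] → C does not strictly dominate B (column Y: 6 ≤ 7)
No single strategy strictly dominates all others → no strictly dominant strategy.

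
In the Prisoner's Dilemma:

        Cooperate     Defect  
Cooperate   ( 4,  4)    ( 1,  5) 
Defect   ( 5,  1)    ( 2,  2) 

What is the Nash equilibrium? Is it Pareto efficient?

(Defect, Defect) is NE; not Pareto efficient

Work:
Defect dominates Cooperate for both players:
If P2 cooperates: Defect (5) > Cooperate (4)
If P2 defects: Defect (2) > Cooperate (1)
NE: (Defect, Defect) with payoff (2, 2)
But (Cooperate, Cooperate) = (4, 4) Pareto dominates (2, 2)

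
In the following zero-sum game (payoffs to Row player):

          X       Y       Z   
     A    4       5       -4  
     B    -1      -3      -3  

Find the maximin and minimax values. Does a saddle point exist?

Maximin = -3, Minimax = -3, Saddle: True

Work:
Row minimums: [-4, -3] → maximin = -3
Column maximums: [4, 5, -3] → minimax = -3
Saddle point exists! Game value = -3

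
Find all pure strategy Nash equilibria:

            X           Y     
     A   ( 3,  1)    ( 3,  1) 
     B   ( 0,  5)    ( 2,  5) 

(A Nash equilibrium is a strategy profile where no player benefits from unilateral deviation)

Nash equilibrium: (A, X), (A, Y)

Work:
Best responses:
  P1 vs X: payoffs [3, 0] → best response A (payoff 3)
  P1 vs Y: payoffs [3, 2] → best response A (payoff 3)
  P2 vs A: payoffs [1, 1] → best response X/Y (payoff 1)
  P2 vs B: payoffs [5, 5] → best response X/Y (payoff 5)
Mutual best responses: (A,X), (A,Y) → Nash equilibria.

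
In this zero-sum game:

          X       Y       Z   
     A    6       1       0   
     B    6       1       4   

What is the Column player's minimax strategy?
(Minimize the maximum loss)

Column should play Y, value = 1

Work:
Column player minimizes Row's maximum payoff:
Column X: max payoff to Row = 6
Column Y: max payoff to Row = 1
Column Z: max payoff to Row = 4
Minimum is 1, achieved by column Y.
Minimax strategy: Y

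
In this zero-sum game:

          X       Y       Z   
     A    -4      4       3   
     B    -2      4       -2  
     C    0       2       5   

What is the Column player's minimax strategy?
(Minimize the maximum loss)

Column should play X, value = 0

Work:
Column player minimizes Row's maximum payoff:
Column X: max payoff to Row = 0
Column Y: max payoff to Row = 4
Column Z: max payoff to Row = 5
Minimum is 0, achieved by column X.
Minimax strategy: X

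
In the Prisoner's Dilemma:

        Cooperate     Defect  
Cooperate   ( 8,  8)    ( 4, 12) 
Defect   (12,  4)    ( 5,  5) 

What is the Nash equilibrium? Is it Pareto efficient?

(Defect, Defect) is NE; not Pareto efficient

Work:
Defect dominates Cooperate for both players:
If P2 cooperates: Defect (12) > Cooperate (8)
If P2 defects: Defect (5) > Cooperate (4)
NE: (Defect, Defect) with payoff (5, 5)
But (Cooperate, Cooperate) = (8, 8) Pareto dominates (5, 5)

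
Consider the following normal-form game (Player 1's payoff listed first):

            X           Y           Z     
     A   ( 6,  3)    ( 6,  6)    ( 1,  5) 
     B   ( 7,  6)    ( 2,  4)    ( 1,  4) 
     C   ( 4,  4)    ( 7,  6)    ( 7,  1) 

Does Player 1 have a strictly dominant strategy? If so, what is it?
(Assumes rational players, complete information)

No strictly dominant strategy exists for Player 1

Work:
A strategy strictly dominates another if it gives a strictly higher payoff against every opponent action. Compare each pair of P1's strategies column-by-column:
  A vs B: [6 vs 7, 6 vs 2, 1 vs 1] → A does not strictly dominate B (column X: 6 ≤ 7)
  A vs C: [6 vs 4, 6 vs 7, 1 vs 7] → A does not strictly dominate C (column Y: 6 ≤ 7)
  B vs A: [7 vs 6, 2 vs 6, 1 vs 1] → B does not strictly dominate A (column Y: 2 ≤ 6)
  B vs C: [7 vs 4, 2 vs 7, 1 vs 7] → B does not strictly dominate C (column Y: 2 ≤ 7)
  C vs A: [4 vs 6, 7 vs 6, 7 vs 1] → C does not strictly dominate A (column X: 4 ≤ 6)
  C vs B: [4 vs 7, 7 vs 2, 7 vs 1] → C does not strictly dominate B (column X: 4 ≤ 7)
No single strategy strictly dominates all others → no strictly dominant strategy.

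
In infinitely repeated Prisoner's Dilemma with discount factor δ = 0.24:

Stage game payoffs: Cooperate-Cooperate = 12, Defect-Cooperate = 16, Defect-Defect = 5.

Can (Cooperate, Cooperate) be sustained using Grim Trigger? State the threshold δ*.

δ* = 0.3636; since δ = 0.24 < 0.3636, cooperation cannot be sustained

Work:
For Grim Trigger:
Cooperate forever: 12/(1-δ)
Defect then punished: 16 + 5·δ/(1-δ)
Need: 12/(1-δ) ≥ 16 + 5·δ/(1-δ)
Solving: δ ≥ (T-R)/(T-P) = (16-12)/(16-5) = 0.3636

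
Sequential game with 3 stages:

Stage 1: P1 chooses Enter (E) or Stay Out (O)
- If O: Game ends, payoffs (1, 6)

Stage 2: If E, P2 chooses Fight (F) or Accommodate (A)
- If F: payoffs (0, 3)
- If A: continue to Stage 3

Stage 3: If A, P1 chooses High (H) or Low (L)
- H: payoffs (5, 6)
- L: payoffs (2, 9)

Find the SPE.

SPE: (E, A, H); Outcome (5, 6)

Work:
Stage 3: P1 chooses H (5 vs 2)
Stage 2: P2: F->3, A->6 (anticipating H). Choose A
Stage 1: P1: O->1, E->5 (anticipating A, H). Choose E
SPE path: E -> A -> H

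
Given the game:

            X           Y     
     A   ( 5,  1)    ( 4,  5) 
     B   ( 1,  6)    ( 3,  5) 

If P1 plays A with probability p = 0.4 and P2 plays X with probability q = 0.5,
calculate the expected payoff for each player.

E[P1] = 3.0, E[P2] = 4.5

Work:
E[P1] = p·q·π₁(A,X) + p·(1-q)·π₁(A,Y) + (1-p)·q·π₁(B,X) + (1-p)·(1-q)·π₁(B,Y)
= 0.4·0.5·5 + 0.4·0.5·4 + 0.6·0.5·1 + 0.6·0.5·3
= 3.0

E[P2] = 4.5 (similar calculation)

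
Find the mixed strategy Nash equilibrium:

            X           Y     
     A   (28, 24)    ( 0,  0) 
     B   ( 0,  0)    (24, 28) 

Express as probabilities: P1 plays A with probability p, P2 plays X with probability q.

p = 0.5385, q = 0.4615

Work:
Find probabilities that make opponent indifferent:
P2 chooses q to make P1 indifferent between A and B
P1 chooses p to make P2 indifferent between X and Y
Mixed NE: P1 plays (A: 0.5385, B: 0.4615), P2 plays (X: 0.4615, Y: 0.5385)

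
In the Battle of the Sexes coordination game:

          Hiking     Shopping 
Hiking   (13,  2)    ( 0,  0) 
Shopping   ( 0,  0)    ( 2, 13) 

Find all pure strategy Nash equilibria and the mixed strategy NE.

Pure NE: (Hiking, Hiking) and (Shopping, Shopping); Mixed NE: p = 0.8667, q = 0.1333

Work:
Check pure NE:
(Hiking, Hiking): (13, 2) - no unilateral deviation beneficial
(Shopping, Shopping): (2, 13) - no unilateral deviation beneficial
Mixed NE: P1 plays Hiking with p = 0.8667, P2 plays Hiking with q = 0.1333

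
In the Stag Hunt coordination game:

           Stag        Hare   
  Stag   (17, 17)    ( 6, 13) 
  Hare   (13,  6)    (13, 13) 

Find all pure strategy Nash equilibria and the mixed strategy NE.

Pure NE: (Stag, Stag) and (Hare, Hare); Mixed NE: p = 0.6364, q = 0.6364

Work:
Check pure NE:
(Stag, Stag): (17, 17) - no unilateral deviation beneficial
(Hare, Hare): (13, 13) - no unilateral deviation beneficial
Mixed NE: P1 plays Stag with p = 0.6364, P2 plays Stag with q = 0.6364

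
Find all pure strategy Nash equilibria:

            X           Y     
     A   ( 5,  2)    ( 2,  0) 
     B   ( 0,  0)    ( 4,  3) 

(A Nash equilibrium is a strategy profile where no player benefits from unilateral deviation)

Nash equilibrium: (A, X), (B, Y)

Work:
Best responses:
  P1 vs X: payoffs [5, 0] → best response A (payoff 5)
  P1 vs Y: payoffs [2, 4] → best response B (payoff 4)
  P2 vs A: payoffs [2, 0] → best response X (payoff 2)
  P2 vs B: payoffs [0, 3] → best response Y (payoff 3)
Mutual best responses: (A,X), (B,Y) → Nash equilibria.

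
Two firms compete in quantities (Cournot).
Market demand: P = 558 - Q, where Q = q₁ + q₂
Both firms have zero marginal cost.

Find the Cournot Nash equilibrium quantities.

q₁* = q₂* = 186.0; P* = 186.0

Work:
Profit: π_i = P·q_i = (a - q_i - q_j)·q_i
FOC: ∂π_i/∂q_i = a - 2q_i - q_j = 0
Reaction function: q_i = (558 - q_j)/2
Symmetry: q* = 558/3 = 186.0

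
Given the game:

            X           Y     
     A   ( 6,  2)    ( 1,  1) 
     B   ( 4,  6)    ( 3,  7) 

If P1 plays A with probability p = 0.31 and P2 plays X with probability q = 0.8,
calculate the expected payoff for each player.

E[P1] = 4.172, E[P2] = 4.836

Work:
E[P1] = p·q·π₁(A,X) + p·(1-q)·π₁(A,Y) + (1-p)·q·π₁(B,X) + (1-p)·(1-q)·π₁(B,Y)
= 0.31·0.8·6 + 0.31·0.2·1 + 0.69·0.8·4 + 0.69·0.2·3
= 4.172

E[P2] = 4.836 (similar calculation)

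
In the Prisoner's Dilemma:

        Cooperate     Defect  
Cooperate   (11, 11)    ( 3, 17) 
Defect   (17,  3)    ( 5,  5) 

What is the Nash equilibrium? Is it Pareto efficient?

(Defect, Defect) is NE; not Pareto efficient

Work:
Defect dominates Cooperate for both players:
If P2 cooperates: Defect (17) > Cooperate (11)
If P2 defects: Defect (5) > Cooperate (3)
NE: (Defect, Defect) with payoff (5, 5)
But (Cooperate, Cooperate) = (11, 11) Pareto dominates (5, 5)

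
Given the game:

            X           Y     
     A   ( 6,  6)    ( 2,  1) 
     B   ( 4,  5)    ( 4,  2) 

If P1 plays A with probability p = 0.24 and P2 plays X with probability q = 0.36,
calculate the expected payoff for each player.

E[P1] = 3.8656, E[P2] = 3.0128

Work:
E[P1] = p·q·π₁(A,X) + p·(1-q)·π₁(A,Y) + (1-p)·q·π₁(B,X) + (1-p)·(1-q)·π₁(B,Y)
= 0.24·0.36·6 + 0.24·0.64·2 + 0.76·0.36·4 + 0.76·0.64·4
= 3.8656

E[P2] = 3.0128 (similar calculation)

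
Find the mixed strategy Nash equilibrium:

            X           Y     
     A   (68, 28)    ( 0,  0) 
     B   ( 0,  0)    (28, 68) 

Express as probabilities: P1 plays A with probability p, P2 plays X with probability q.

p = 0.7083, q = 0.2917

Work:
Find probabilities that make opponent indifferent:
P2 chooses q to make P1 indifferent between A and B
P1 chooses p to make P2 indifferent between X and Y
Mixed NE: P1 plays (A: 0.7083, B: 0.2917), P2 plays (X: 0.2917, Y: 0.7083)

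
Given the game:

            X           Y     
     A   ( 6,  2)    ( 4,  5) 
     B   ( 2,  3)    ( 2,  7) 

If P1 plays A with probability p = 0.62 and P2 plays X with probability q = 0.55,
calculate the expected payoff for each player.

E[P1] = 3.922, E[P2] = 3.901

Work:
E[P1] = p·q·π₁(A,X) + p·(1-q)·π₁(A,Y) + (1-p)·q·π₁(B,X) + (1-p)·(1-q)·π₁(B,Y)
= 0.62·0.55·6 + 0.62·0.45·4 + 0.38·0.55·2 + 0.38·0.45·2
= 3.922

E[P2] = 3.901 (similar calculation)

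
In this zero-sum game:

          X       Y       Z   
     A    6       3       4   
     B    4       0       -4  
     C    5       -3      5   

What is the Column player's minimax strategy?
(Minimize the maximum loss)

Column should play Y, value = 3

Work:
Column player minimizes Row's maximum payoff:
Column X: max payoff to Row = 6
Column Y: max payoff to Row = 3
Column Z: max payoff to Row = 5
Minimum is 3, achieved by column Y.
Minimax strategy: Y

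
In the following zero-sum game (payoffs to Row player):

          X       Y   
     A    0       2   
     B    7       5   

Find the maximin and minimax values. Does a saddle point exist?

Maximin = 5, Minimax = 5, Saddle: True

Work:
Row minimums: [0, 5] → maximin = 5
Column maximums: [7, 5] → minimax = 5
Saddle point exists! Game value = 5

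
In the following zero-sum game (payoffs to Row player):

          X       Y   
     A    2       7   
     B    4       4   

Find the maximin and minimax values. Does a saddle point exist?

Maximin = 4, Minimax = 4, Saddle: True

Work:
Row minimums: [2, 4] → maximin = 4
Column maximums: [4, 7] → minimax = 4
Saddle point exists! Game value = 4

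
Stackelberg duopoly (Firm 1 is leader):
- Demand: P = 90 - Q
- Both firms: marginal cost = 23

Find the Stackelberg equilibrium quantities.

q₁* (leader) = 33.5, q₂* (follower) = 16.75

Work:
Follower's reaction: q₂ = (a - c - q₁)/2
Leader substitutes: π₁ = q₁·(a - q₁ - (a-c-q₁)/2 - c)
FOC: q₁* = (90 - 23)/2 = 33.50
Then: q₂* = (90 - 23 - 33.5)/2 = 16.75
Leader has first-mover advantage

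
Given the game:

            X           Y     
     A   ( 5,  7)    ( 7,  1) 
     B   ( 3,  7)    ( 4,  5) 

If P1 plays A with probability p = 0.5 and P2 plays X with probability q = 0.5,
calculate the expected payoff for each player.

E[P1] = 4.75, E[P2] = 5.0

Work:
E[P1] = p·q·π₁(A,X) + p·(1-q)·π₁(A,Y) + (1-p)·q·π₁(B,X) + (1-p)·(1-q)·π₁(B,Y)
= 0.5·0.5·5 + 0.5·0.5·7 + 0.5·0.5·3 + 0.5·0.5·4
= 4.75

E[P2] = 5.0 (similar calculation)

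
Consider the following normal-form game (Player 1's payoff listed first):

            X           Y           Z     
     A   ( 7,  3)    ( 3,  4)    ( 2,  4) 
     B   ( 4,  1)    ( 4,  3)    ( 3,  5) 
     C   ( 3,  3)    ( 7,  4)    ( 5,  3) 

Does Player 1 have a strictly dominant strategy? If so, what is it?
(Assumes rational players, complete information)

No strictly dominant strategy exists for Player 1

Work:
A strategy strictly dominates another if it gives a strictly higher payoff against every opponent action. Compare each pair of P1's strategies column-by-column:
  A vs B: [7 vs 4, 3 vs 4, 2 vs 3] → A does not strictly dominate B (column Y: 3 ≤ 4)
  A vs C: [7 vs 3, 3 vs 7, 2 vs 5] → A does not strictly dominate C (column Y: 3 ≤ 7)
  B vs A: [4 vs 7, 4 vs 3, 3 vs 2] → B does not strictly dominate A (column X: 4 ≤ 7)
  B vs C: [4 vs 3, 4 vs 7, 3 vs 5] → B does not strictly dominate C (column Y: 4 ≤ 7)
  C vs A: [3 vs 7, 7 vs 3, 5 vs 2] → C does not strictly dominate A (column X: 3 ≤ 7)
  C vs B: [3 vs 4, 7 vs 4, 5 vs 3] → C does not strictly dominate B (column X: 3 ≤ 4)
No single strategy strictly dominates all others → no strictly dominant strategy.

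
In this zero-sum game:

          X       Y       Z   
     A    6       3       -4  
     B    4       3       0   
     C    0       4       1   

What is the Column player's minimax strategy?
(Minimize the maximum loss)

Column should play Z, value = 1

Work:
Column player minimizes Row's maximum payoff:
Column X: max payoff to Row = 6
Column Y: max payoff to Row = 4
Column Z: max payoff to Row = 1
Minimum is 1, achieved by column Z.
Minimax strategy: Z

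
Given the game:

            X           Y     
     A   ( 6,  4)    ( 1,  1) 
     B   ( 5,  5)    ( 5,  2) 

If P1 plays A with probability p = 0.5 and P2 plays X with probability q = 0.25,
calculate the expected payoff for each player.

E[P1] = 3.625, E[P2] = 2.25

Work:
E[P1] = p·q·π₁(A,X) + p·(1-q)·π₁(A,Y) + (1-p)·q·π₁(B,X) + (1-p)·(1-q)·π₁(B,Y)
= 0.5·0.25·6 + 0.5·0.75·1 + 0.5·0.25·5 + 0.5·0.75·5
= 3.625

E[P2] = 2.25 (similar calculation)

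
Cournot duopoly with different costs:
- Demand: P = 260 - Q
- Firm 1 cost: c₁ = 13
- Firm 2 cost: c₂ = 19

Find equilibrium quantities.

q₁* = 84.33, q₂* = 78.33

Work:
Reaction: q₁ = (260 - 13 - q₂)/2
Reaction: q₂ = (260 - 19 - q₁)/2
Solve simultaneously:
q₁* = (260 - 2×13 + 19)/3 = 84.33
q₂* = (260 - 2×19 + 13)/3 = 78.33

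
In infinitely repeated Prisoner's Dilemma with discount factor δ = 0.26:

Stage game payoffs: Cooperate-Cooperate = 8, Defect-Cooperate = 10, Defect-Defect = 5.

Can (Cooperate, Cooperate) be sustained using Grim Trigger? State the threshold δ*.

δ* = 0.4; since δ = 0.26 < 0.4, cooperation cannot be sustained

Work:
For Grim Trigger:
Cooperate forever: 8/(1-δ)
Defect then punished: 10 + 5·δ/(1-δ)
Need: 8/(1-δ) ≥ 10 + 5·δ/(1-δ)
Solving: δ ≥ (T-R)/(T-P) = (10-8)/(10-5) = 0.4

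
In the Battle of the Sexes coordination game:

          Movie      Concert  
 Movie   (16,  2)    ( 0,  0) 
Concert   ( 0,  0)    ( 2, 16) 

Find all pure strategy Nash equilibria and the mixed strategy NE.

Pure NE: (Movie, Movie) and (Concert, Concert); Mixed NE: p = 0.8889, q = 0.1111

Work:
Check pure NE:
(Movie, Movie): (16, 2) - no unilateral deviation beneficial
(Concert, Concert): (2, 16) - no unilateral deviation beneficial
Mixed NE: P1 plays Movie with p = 0.8889, P2 plays Movie with q = 0.1111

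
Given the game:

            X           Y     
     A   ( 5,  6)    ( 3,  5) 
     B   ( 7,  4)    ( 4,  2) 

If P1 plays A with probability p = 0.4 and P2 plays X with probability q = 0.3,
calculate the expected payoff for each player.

E[P1] = 4.38, E[P2] = 3.68

Work:
E[P1] = p·q·π₁(A,X) + p·(1-q)·π₁(A,Y) + (1-p)·q·π₁(B,X) + (1-p)·(1-q)·π₁(B,Y)
= 0.4·0.3·5 + 0.4·0.7·3 + 0.6·0.3·7 + 0.6·0.7·4
= 4.38

E[P2] = 3.68 (similar calculation)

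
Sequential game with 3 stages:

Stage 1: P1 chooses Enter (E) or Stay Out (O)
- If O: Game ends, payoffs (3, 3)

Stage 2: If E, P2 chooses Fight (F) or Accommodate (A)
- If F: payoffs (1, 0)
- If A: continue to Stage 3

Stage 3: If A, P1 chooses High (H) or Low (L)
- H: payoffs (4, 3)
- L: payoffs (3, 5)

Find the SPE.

SPE: (E, A, H); Outcome (4, 3)

Work:
Stage 3: P1 chooses H (4 vs 3)
Stage 2: P2: F->0, A->3 (anticipating H). Choose A
Stage 1: P1: O->3, E->4 (anticipating A, H). Choose E
SPE path: E -> A -> H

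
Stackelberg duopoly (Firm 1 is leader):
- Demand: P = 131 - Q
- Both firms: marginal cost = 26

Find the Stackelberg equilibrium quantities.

q₁* (leader) = 52.5, q₂* (follower) = 26.25

Work:
Follower's reaction: q₂ = (a - c - q₁)/2
Leader substitutes: π₁ = q₁·(a - q₁ - (a-c-q₁)/2 - c)
FOC: q₁* = (131 - 26)/2 = 52.50
Then: q₂* = (131 - 26 - 52.5)/2 = 26.25
Leader has first-mover advantage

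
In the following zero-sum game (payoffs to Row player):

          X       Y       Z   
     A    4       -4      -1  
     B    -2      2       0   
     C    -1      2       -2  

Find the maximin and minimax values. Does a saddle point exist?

Maximin = -2, Minimax = 0, Saddle: False

Work:
Row minimums: [-4, -2, -2] → maximin = -2
Column maximums: [4, 2, 0] → minimax = 0
No saddle point (maximin ≠ minimax). Mixed strategy needed.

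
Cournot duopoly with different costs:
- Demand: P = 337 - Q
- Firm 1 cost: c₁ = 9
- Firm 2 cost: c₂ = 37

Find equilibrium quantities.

q₁* = 118.67, q₂* = 90.67

Work:
Reaction: q₁ = (337 - 9 - q₂)/2
Reaction: q₂ = (337 - 37 - q₁)/2
Solve simultaneously:
q₁* = (337 - 2×9 + 37)/3 = 118.67
q₂* = (337 - 2×37 + 9)/3 = 90.67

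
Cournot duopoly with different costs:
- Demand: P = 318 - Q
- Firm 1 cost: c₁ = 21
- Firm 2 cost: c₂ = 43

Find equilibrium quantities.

q₁* = 106.33, q₂* = 84.33

Work:
Reaction: q₁ = (318 - 21 - q₂)/2
Reaction: q₂ = (318 - 43 - q₁)/2
Solve simultaneously:
q₁* = (318 - 2×21 + 43)/3 = 106.33
q₂* = (318 - 2×43 + 21)/3 = 84.33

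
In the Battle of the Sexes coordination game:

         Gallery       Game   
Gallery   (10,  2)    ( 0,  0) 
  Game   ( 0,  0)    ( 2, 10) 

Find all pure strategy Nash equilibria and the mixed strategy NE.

Pure NE: (Gallery, Gallery) and (Game, Game); Mixed NE: p = 0.8333, q = 0.1667

Work:
Check pure NE:
(Gallery, Gallery): (10, 2) - no unilateral deviation beneficial
(Game, Game): (2, 10) - no unilateral deviation beneficial
Mixed NE: P1 plays Gallery with p = 0.8333, P2 plays Gallery with q = 0.1667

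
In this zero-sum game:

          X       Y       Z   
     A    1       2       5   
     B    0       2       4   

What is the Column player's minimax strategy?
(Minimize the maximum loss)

Column should play X, value = 1

Work:
Column player minimizes Row's maximum payoff:
Column X: max payoff to Row = 1
Column Y: max payoff to Row = 2
Column Z: max payoff to Row = 5
Minimum is 1, achieved by column X.
Minimax strategy: X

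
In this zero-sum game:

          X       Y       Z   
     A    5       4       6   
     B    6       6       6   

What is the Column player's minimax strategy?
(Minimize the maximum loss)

Column should play X or Y or Z (all achieve the minimum), value = 6

Work:
Column player minimizes Row's maximum payoff:
Column X: max payoff to Row = 6
Column Y: max payoff to Row = 6
Column Z: max payoff to Row = 6
Minimum is 6, achieved by columns X, Y, Z (tied).
Each of X or Y or Z is a minimax strategy.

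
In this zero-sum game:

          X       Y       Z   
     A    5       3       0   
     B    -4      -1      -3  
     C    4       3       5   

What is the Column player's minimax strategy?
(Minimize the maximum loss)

Column should play Y, value = 3

Work:
Column player minimizes Row's maximum payoff:
Column X: max payoff to Row = 5
Column Y: max payoff to Row = 3
Column Z: max payoff to Row = 5
Minimum is 3, achieved by column Y.
Minimax strategy: Y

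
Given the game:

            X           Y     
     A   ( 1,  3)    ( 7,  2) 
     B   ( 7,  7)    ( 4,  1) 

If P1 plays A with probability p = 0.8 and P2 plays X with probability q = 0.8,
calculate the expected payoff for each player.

E[P1] = 3.04, E[P2] = 3.4

Work:
E[P1] = p·q·π₁(A,X) + p·(1-q)·π₁(A,Y) + (1-p)·q·π₁(B,X) + (1-p)·(1-q)·π₁(B,Y)
= 0.8·0.8·1 + 0.8·0.2·7 + 0.2·0.8·7 + 0.2·0.2·4
= 3.04

E[P2] = 3.4 (similar calculation)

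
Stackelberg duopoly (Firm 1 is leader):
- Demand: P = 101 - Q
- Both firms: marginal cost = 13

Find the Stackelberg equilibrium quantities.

q₁* (leader) = 44.0, q₂* (follower) = 22.0

Work:
Follower's reaction: q₂ = (a - c - q₁)/2
Leader substitutes: π₁ = q₁·(a - q₁ - (a-c-q₁)/2 - c)
FOC: q₁* = (101 - 13)/2 = 44.00
Then: q₂* = (101 - 13 - 44.0)/2 = 22.00
Leader has first-mover advantage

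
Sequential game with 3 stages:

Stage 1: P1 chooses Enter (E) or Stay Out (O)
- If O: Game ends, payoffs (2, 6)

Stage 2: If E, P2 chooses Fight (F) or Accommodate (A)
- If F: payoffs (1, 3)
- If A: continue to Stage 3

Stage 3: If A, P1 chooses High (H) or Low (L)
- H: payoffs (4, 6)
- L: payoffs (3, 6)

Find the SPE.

SPE: (E, A, H); Outcome (4, 6)

Work:
Stage 3: P1 chooses H (4 vs 3)
Stage 2: P2: F->3, A->6 (anticipating H). Choose A
Stage 1: P1: O->2, E->4 (anticipating A, H). Choose E
SPE path: E -> A -> H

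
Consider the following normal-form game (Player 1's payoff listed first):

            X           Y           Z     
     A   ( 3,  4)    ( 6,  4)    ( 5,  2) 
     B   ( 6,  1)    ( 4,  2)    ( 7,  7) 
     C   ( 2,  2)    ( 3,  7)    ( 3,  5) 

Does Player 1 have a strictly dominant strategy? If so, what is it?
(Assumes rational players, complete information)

No strictly dominant strategy exists for Player 1

Work:
A strategy strictly dominates another if it gives a strictly higher payoff against every opponent action. Compare each pair of P1's strategies column-by-column:
  A vs B: [3 vs 6, 6 vs 4, 5 vs 7] → A does not strictly dominate B (column X: 3 ≤ 6)
  A vs C: [3 vs 2, 6 vs 3, 5 vs 3] → A strictly dominates C
  B vs A: [6 vs 3, 4 vs 6, 7 vs 5] → B does not strictly dominate A (column Y: 4 ≤ 6)
  B vs C: [6 vs 2, 4 vs 3, 7 vs 3] → B strictly dominates C
  C vs A: [2 vs 3, 3 vs 6, 3 vs 5] → C does not strictly dominate A (column X: 2 ≤ 3)
  C vs B: [2 vs 6, 3 vs 4, 3 vs 7] → C does not strictly dominate B (column X: 2 ≤ 6)
No single strategy strictly dominates all others → no strictly dominant strategy.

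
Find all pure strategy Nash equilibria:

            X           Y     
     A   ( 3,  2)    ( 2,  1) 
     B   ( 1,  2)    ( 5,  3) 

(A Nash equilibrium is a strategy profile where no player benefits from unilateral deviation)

Nash equilibrium: (A, X), (B, Y)

Work:
Best responses:
  P1 vs X: payoffs [3, 1] → best response A (payoff 3)
  P1 vs Y: payoffs [2, 5] → best response B (payoff 5)
  P2 vs A: payoffs [2, 1] → best response X (payoff 2)
  P2 vs B: payoffs [2, 3] → best response Y (payoff 3)
Mutual best responses: (A,X), (B,Y) → Nash equilibria.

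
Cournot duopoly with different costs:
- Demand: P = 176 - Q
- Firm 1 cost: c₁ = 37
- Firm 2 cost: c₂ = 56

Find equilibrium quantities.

q₁* = 52.67, q₂* = 33.67

Work:
Reaction: q₁ = (176 - 37 - q₂)/2
Reaction: q₂ = (176 - 56 - q₁)/2
Solve simultaneously:
q₁* = (176 - 2×37 + 56)/3 = 52.67
q₂* = (176 - 2×56 + 37)/3 = 33.67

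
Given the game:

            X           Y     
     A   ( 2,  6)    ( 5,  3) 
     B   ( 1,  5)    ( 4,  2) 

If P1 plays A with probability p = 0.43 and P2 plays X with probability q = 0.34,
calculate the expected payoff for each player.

E[P1] = 3.41, E[P2] = 3.45

Work:
E[P1] = p·q·π₁(A,X) + p·(1-q)·π₁(A,Y) + (1-p)·q·π₁(B,X) + (1-p)·(1-q)·π₁(B,Y)
= 0.43·0.34·2 + 0.43·0.66·5 + 0.57·0.34·1 + 0.57·0.66·4
= 3.41

E[P2] = 3.45 (similar calculation)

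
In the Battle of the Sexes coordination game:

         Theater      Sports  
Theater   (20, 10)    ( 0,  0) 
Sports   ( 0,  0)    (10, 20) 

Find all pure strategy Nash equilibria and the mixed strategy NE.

Pure NE: (Theater, Theater) and (Sports, Sports); Mixed NE: p = 0.6667, q = 0.3333

Work:
Check pure NE:
(Theater, Theater): (20, 10) - no unilateral deviation beneficial
(Sports, Sports): (10, 20) - no unilateral deviation beneficial
Mixed NE: P1 plays Theater with p = 0.6667, P2 plays Theater with q = 0.3333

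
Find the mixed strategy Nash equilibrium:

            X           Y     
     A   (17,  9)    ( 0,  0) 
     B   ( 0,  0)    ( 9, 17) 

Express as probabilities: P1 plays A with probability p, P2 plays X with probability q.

p = 0.6538, q = 0.3462

Work:
Find probabilities that make opponent indifferent:
P2 chooses q to make P1 indifferent between A and B
P1 chooses p to make P2 indifferent between X and Y
Mixed NE: P1 plays (A: 0.6538, B: 0.3462), P2 plays (X: 0.3462, Y: 0.6538)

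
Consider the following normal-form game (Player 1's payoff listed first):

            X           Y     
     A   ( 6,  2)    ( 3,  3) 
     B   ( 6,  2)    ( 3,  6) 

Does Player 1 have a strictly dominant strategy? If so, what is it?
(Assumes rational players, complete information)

No strictly dominant strategy exists for Player 1

Work:
A strategy strictly dominates another if it gives a strictly higher payoff against every opponent action. Compare each pair of P1's strategies column-by-column:
  A vs B: [6 vs 6, 3 vs 3] → A does not strictly dominate B (column X: 6 ≤ 6)
  B vs A: [6 vs 6, 3 vs 3] → B does not strictly dominate A (column X: 6 ≤ 6)
No single strategy strictly dominates all others → no strictly dominant strategy.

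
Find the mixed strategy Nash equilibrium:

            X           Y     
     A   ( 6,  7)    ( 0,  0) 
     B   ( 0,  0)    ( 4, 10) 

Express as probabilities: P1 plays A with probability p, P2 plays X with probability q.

p = 0.5882, q = 0.4

Work:
Find probabilities that make opponent indifferent:
P2 chooses q to make P1 indifferent between A and B
P1 chooses p to make P2 indifferent between X and Y
Mixed NE: P1 plays (A: 0.5882, B: 0.4118), P2 plays (X: 0.4, Y: 0.6)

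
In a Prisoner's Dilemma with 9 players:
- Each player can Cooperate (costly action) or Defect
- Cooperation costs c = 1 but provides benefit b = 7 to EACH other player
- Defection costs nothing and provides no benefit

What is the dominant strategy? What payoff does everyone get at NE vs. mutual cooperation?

Dominant: Defect; NE payoff = 0; Coop payoff = 55

Work:
Defect dominates (saves cost c = 1, benefit to others is external)
NE: All defect → everyone gets 0
If all cooperate: each receives (8)×7 - 1 = 55
Social dilemma: 55 > 0 but NE gives 0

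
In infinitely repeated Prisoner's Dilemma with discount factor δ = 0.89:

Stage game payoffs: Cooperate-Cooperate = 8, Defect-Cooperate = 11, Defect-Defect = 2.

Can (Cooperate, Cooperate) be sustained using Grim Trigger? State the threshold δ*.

δ* = 0.3333; since δ = 0.89 ≥ 0.3333, cooperation can be sustained

Work:
For Grim Trigger:
Cooperate forever: 8/(1-δ)
Defect then punished: 11 + 2·δ/(1-δ)
Need: 8/(1-δ) ≥ 11 + 2·δ/(1-δ)
Solving: δ ≥ (T-R)/(T-P) = (11-8)/(11-2) = 0.3333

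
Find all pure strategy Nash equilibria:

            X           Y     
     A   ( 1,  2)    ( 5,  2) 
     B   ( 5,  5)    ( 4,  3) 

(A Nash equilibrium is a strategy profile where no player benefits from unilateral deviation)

Nash equilibrium: (A, Y), (B, X)

Work:
Best responses:
  P1 vs X: payoffs [1, 5] → best response B (payoff 5)
  P1 vs Y: payoffs [5, 4] → best response A (payoff 5)
  P2 vs A: payoffs [2, 2] → best response X/Y (payoff 2)
  P2 vs B: payoffs [5, 3] → best response X (payoff 5)
Mutual best responses: (A,Y), (B,X) → Nash equilibria.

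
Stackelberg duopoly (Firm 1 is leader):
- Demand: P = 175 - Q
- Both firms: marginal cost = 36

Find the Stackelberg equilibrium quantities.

q₁* (leader) = 69.5, q₂* (follower) = 34.75

Work:
Follower's reaction: q₂ = (a - c - q₁)/2
Leader substitutes: π₁ = q₁·(a - q₁ - (a-c-q₁)/2 - c)
FOC: q₁* = (175 - 36)/2 = 69.50
Then: q₂* = (175 - 36 - 69.5)/2 = 34.75
Leader has first-mover advantage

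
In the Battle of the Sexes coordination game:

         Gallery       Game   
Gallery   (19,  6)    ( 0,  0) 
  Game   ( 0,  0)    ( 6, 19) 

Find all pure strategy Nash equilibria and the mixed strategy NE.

Pure NE: (Gallery, Gallery) and (Game, Game); Mixed NE: p = 0.76, q = 0.24

Work:
Check pure NE:
(Gallery, Gallery): (19, 6) - no unilateral deviation beneficial
(Game, Game): (6, 19) - no unilateral deviation beneficial
Mixed NE: P1 plays Gallery with p = 0.76, P2 plays Gallery with q = 0.24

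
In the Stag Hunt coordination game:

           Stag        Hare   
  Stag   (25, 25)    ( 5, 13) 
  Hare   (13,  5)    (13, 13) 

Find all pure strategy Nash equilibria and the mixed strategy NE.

Pure NE: (Stag, Stag) and (Hare, Hare); Mixed NE: p = 0.4, q = 0.4

Work:
Check pure NE:
(Stag, Stag): (25, 25) - no unilateral deviation beneficial
(Hare, Hare): (13, 13) - no unilateral deviation beneficial
Mixed NE: P1 plays Stag with p = 0.4, P2 plays Stag with q = 0.4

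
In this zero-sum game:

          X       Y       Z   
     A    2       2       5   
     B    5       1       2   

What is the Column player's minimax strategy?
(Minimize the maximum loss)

Column should play Y, value = 2

Work:
Column player minimizes Row's maximum payoff:
Column X: max payoff to Row = 5
Column Y: max payoff to Row = 2
Column Z: max payoff to Row = 5
Minimum is 2, achieved by column Y.
Minimax strategy: Y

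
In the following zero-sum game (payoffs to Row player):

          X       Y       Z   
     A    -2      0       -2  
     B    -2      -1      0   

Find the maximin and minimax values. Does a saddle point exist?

Maximin = -2, Minimax = -2, Saddle: True

Work:
Row minimums: [-2, -2] → maximin = -2
Column maximums: [-2, 0, 0] → minimax = -2
Saddle point exists! Game value = -2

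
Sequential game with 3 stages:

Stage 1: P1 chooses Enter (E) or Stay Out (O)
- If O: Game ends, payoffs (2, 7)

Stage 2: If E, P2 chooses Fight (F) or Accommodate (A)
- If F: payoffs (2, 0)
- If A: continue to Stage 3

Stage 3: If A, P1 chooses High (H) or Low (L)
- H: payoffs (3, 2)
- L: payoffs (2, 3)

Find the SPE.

SPE: (E, A, H); Outcome (3, 2)

Work:
Stage 3: P1 chooses H (3 vs 2)
Stage 2: P2: F->0, A->2 (anticipating H). Choose A
Stage 1: P1: O->2, E->3 (anticipating A, H). Choose E
SPE path: E -> A -> H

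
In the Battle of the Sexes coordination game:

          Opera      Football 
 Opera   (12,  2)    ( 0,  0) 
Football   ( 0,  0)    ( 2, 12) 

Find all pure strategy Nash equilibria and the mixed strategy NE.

Pure NE: (Opera, Opera) and (Football, Football); Mixed NE: p = 0.8571, q = 0.1429

Work:
Check pure NE:
(Opera, Opera): (12, 2) - no unilateral deviation beneficial
(Football, Football): (2, 12) - no unilateral deviation beneficial
Mixed NE: P1 plays Opera with p = 0.8571, P2 plays Opera with q = 0.1429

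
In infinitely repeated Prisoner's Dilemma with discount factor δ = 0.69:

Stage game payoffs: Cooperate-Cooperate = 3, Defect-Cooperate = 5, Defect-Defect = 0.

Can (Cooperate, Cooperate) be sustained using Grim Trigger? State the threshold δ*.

δ* = 0.4; since δ = 0.69 ≥ 0.4, cooperation can be sustained

Work:
For Grim Trigger:
Cooperate forever: 3/(1-δ)
Defect then punished: 5 + 0·δ/(1-δ)
Need: 3/(1-δ) ≥ 5 + 0·δ/(1-δ)
Solving: δ ≥ (T-R)/(T-P) = (5-3)/(5-0) = 0.4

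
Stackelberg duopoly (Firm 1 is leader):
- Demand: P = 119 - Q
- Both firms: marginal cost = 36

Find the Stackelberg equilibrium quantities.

q₁* (leader) = 41.5, q₂* (follower) = 20.75

Work:
Follower's reaction: q₂ = (a - c - q₁)/2
Leader substitutes: π₁ = q₁·(a - q₁ - (a-c-q₁)/2 - c)
FOC: q₁* = (119 - 36)/2 = 41.50
Then: q₂* = (119 - 36 - 41.5)/2 = 20.75
Leader has first-mover advantage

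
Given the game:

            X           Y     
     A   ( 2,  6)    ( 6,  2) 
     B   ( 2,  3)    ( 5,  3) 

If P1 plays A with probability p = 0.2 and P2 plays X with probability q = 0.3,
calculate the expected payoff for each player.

E[P1] = 4.24, E[P2] = 3.04

Work:
E[P1] = p·q·π₁(A,X) + p·(1-q)·π₁(A,Y) + (1-p)·q·π₁(B,X) + (1-p)·(1-q)·π₁(B,Y)
= 0.2·0.3·2 + 0.2·0.7·6 + 0.8·0.3·2 + 0.8·0.7·5
= 4.24

E[P2] = 3.04 (similar calculation)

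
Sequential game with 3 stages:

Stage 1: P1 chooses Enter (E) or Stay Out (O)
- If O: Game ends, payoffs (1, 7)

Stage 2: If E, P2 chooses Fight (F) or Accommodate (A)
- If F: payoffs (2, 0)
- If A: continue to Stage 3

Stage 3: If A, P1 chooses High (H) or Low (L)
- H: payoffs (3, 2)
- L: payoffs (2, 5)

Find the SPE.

SPE: (E, A, H); Outcome (3, 2)

Work:
Stage 3: P1 chooses H (3 vs 2)
Stage 2: P2: F->0, A->2 (anticipating H). Choose A
Stage 1: P1: O->1, E->3 (anticipating A, H). Choose E
SPE path: E -> A -> H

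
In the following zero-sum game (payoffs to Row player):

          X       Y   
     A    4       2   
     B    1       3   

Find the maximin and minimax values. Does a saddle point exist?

Maximin = 2, Minimax = 3, Saddle: False

Work:
Row minimums: [2, 1] → maximin = 2
Column maximums: [4, 3] → minimax = 3
No saddle point (maximin ≠ minimax). Mixed strategy needed.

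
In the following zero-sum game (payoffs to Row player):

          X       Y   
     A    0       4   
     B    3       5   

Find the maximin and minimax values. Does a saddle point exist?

Maximin = 3, Minimax = 3, Saddle: True

Work:
Row minimums: [0, 3] → maximin = 3
Column maximums: [3, 5] → minimax = 3
Saddle point exists! Game value = 3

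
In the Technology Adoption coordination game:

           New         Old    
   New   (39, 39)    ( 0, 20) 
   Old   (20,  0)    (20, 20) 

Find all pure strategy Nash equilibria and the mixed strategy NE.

Pure NE: (New, New) and (Old, Old); Mixed NE: p = 0.5128, q = 0.5128

Work:
Check pure NE:
(New, New): (39, 39) - no unilateral deviation beneficial
(Old, Old): (20, 20) - no unilateral deviation beneficial
Mixed NE: P1 plays New with p = 0.5128, P2 plays New with q = 0.5128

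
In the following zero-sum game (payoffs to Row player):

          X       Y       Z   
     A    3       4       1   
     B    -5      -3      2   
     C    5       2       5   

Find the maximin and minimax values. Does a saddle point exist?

Maximin = 2, Minimax = 4, Saddle: False

Work:
Row minimums: [1, -5, 2] → maximin = 2
Column maximums: [5, 4, 5] → minimax = 4
No saddle point (maximin ≠ minimax). Mixed strategy needed.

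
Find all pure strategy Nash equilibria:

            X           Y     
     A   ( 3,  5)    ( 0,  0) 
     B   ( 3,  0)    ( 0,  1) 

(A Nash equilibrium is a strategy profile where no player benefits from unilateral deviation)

Nash equilibrium: (A, X), (B, Y)

Work:
Best responses:
  P1 vs X: payoffs [3, 3] → best response A/B (payoff 3)
  P1 vs Y: payoffs [0, 0] → best response A/B (payoff 0)
  P2 vs A: payoffs [5, 0] → best response X (payoff 5)
  P2 vs B: payoffs [0, 1] → best response Y (payoff 1)
Mutual best responses: (A,X), (B,Y) → Nash equilibria.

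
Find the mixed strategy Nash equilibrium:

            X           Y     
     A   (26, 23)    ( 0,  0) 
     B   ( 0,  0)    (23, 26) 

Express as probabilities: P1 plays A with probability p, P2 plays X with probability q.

p = 0.5306, q = 0.4694

Work:
Find probabilities that make opponent indifferent:
P2 chooses q to make P1 indifferent between A and B
P1 chooses p to make P2 indifferent between X and Y
Mixed NE: P1 plays (A: 0.5306, B: 0.4694), P2 plays (X: 0.4694, Y: 0.5306)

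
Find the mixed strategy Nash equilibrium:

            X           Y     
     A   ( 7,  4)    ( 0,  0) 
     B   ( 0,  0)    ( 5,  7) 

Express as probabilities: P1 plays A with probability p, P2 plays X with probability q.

p = 0.6364, q = 0.4167

Work:
Find probabilities that make opponent indifferent:
P2 chooses q to make P1 indifferent between A and B
P1 chooses p to make P2 indifferent between X and Y
Mixed NE: P1 plays (A: 0.6364, B: 0.3636), P2 plays (X: 0.4167, Y: 0.5833)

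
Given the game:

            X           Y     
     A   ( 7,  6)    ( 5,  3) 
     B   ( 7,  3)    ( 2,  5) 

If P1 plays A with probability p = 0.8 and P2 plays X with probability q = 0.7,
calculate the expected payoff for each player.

E[P1] = 6.22, E[P2] = 4.8

Work:
E[P1] = p·q·π₁(A,X) + p·(1-q)·π₁(A,Y) + (1-p)·q·π₁(B,X) + (1-p)·(1-q)·π₁(B,Y)
= 0.8·0.7·7 + 0.8·0.3·5 + 0.2·0.7·7 + 0.2·0.3·2
= 6.22

E[P2] = 4.8 (similar calculation)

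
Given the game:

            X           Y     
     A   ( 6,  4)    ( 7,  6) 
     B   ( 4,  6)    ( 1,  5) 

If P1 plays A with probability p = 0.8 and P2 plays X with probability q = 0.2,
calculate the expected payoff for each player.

E[P1] = 5.76, E[P2] = 5.52

Work:
E[P1] = p·q·π₁(A,X) + p·(1-q)·π₁(A,Y) + (1-p)·q·π₁(B,X) + (1-p)·(1-q)·π₁(B,Y)
= 0.8·0.2·6 + 0.8·0.8·7 + 0.2·0.2·4 + 0.2·0.8·1
= 5.76

E[P2] = 5.52 (similar calculation)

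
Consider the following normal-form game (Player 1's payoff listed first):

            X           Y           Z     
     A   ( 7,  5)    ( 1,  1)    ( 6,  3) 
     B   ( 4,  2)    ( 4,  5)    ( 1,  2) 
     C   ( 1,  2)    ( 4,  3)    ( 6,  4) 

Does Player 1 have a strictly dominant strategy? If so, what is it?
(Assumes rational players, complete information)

No strictly dominant strategy exists for Player 1

Work:
A strategy strictly dominates another if it gives a strictly higher payoff against every opponent action. Compare each pair of P1's strategies column-by-column:
  A vs B: [7 vs 4, 1 vs 4, 6 vs 1] → A does not strictly dominate B (column Y: 1 ≤ 4)
  A vs C: [7 vs 1, 1 vs 4, 6 vs 6] → A does not strictly dominate C (column Y: 1 ≤ 4)
  B vs A: [4 vs 7, 4 vs 1, 1 vs 6] → B does not strictly dominate A (column X: 4 ≤ 7)
  B vs C: [4 vs 1, 4 vs 4, 1 vs 6] → B does not strictly dominate C (column Y: 4 ≤ 4)
  C vs A: [1 vs 7, 4 vs 1, 6 vs 6] → C does not strictly dominate A (column X: 1 ≤ 7)
  C vs B: [1 vs 4, 4 vs 4, 6 vs 1] → C does not strictly dominate B (column X: 1 ≤ 4)
No single strategy strictly dominates all others → no strictly dominant strategy.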